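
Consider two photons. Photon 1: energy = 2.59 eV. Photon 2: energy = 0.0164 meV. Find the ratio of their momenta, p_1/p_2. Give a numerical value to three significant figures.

1.58e5

p_1 = 1.384e-27 kg·m/s (from energy = 2.59 eV, via p = E/c).
p_2 = 8.765e-33 kg·m/s (from energy = 0.0164 meV, via p = E/c).
Ratio = 1.384e-27 / 8.765e-33 = 1.58e5.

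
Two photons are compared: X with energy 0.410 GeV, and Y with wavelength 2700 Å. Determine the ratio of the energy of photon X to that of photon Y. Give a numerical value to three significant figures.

E_X = 6.569·10^-11 J (from energy = 0.410 GeV, via E given directly).
E_Y = 7.357·10^-19 J (from wavelength = 2700 Å, via E = hc/λ).
Ratio = 6.569·10^-11 / 7.357·10^-19 = 8.93·10^7.

8.93·10^7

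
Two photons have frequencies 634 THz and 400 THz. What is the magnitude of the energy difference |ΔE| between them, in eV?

Using E = hf: E₁ = 4.201 × 10^-19 J, E₂ = 2.650 × 10^-19 J.
|ΔE| = |4.201 × 10^-19 − 2.650 × 10^-19| = 1.55 × 10^-19 J = 0.968 eV.

0.968 eV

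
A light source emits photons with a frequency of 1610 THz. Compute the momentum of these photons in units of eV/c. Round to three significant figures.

Use h = 6.62607015·10^-34 J·s, c = 2.99792458·10^8 m/s, 1 eV = 1.602176634·10^-19 J.
Convert to SI: f = 1610 THz = 1.61·10^15 Hz.
The photon relation is p = hf/c, giving p = 3.558·10^-27 kg·m/s.
Converting to eV/c: p = 6.658 eV/c ≈ 6.66 eV/c.

6.66 eV/c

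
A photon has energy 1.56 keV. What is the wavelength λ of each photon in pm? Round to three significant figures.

795 pm

Use h = 6.62607015 × 10^-34 J·s, c = 2.99792458 × 10^8 m/s, 1 eV = 1.602176634 × 10^-19 J.
Convert to SI: E = 1.56 keV = 2.4994 × 10^-16 J.
Apply λ = hc/E: λ = 7.948 × 10^-10 m.
Converting to pm: λ = 794.8 pm ≈ 795 pm.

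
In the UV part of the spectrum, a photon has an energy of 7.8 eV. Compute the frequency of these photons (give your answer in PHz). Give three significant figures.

1.89 PHz

Use h = 6.62607015e-34 J·s, 1 eV = 1.602176634e-19 J.
First convert: E = 7.8 eV = 1.2497e-18 J.
For a photon f = E/h, so f = 1.886e15 Hz.
Converting to PHz: f = 1.886 PHz ≈ 1.89 PHz.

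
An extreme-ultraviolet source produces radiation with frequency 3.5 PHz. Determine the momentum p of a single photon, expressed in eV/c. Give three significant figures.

14.5 eV/c

Convert to SI: f = 3.5 PHz = 3.5e15 Hz.
Apply p = hf/c: p = 7.736e-27 kg·m/s.
Converting to eV/c: p = 14.47 eV/c ≈ 14.5 eV/c.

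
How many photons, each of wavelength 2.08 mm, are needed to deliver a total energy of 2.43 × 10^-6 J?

2.54 × 10^16 photons

Per-photon energy: E = 9.550 × 10^-23 J (from wavelength = 2.08 mm).
N = E_total / E_photon = 2.43 × 10^-6 J / 9.550 × 10^-23 J = 2.54 × 10^16.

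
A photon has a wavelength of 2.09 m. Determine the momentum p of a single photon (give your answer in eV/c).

(h = 6.62607015 × 10^-34 J·s, c = 2.99792458 × 10^8 m/s, 1 eV = 1.602176634 × 10^-19 J.)
Since p = h/λ for a photon, p = 3.170 × 10^-34 kg·m/s.
Converting to eV/c: p = 5.932 × 10^-7 eV/c ≈ 5.93 × 10^-7 eV/c.

5.93 × 10^-7 eV/c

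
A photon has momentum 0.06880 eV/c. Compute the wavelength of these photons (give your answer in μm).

Take h = 6.62607015 × 10^-34 J·s, c = 2.99792458 × 10^8 m/s, 1 eV = 1.602176634 × 10^-19 J.
Convert to SI: p = 0.06880 eV/c = 3.6769 × 10^-29 kg·m/s.
The photon relation is λ = h/p, giving λ = 1.802 × 10^-5 m.
Converting to μm: λ = 18.02 μm ≈ 18.0 μm.

18.0 μm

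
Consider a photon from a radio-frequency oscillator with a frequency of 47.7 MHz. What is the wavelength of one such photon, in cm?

628 cm

Use c = 2.99792458 × 10^8 m/s.
First convert: f = 47.7 MHz = 4.77 × 10^7 Hz.
The photon relation is λ = c/f, giving λ = 6.285 m.
Converting to cm: λ = 628.5 cm ≈ 628 cm.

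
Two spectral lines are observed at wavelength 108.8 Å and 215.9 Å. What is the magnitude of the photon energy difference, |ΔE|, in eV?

56.5 eV

Using E = hc/λ: E₁ = 1.8258e-17 J, E₂ = 9.2008e-18 J.
|ΔE| = |1.8258e-17 − 9.2008e-18| = 9.06e-18 J = 56.5 eV.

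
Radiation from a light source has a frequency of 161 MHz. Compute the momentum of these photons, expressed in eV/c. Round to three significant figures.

6.66·10^-7 eV/c

Take h = 6.62607015·10^-34 J·s, c = 2.99792458·10^8 m/s, 1 eV = 1.602176634·10^-19 J.
Convert to SI: f = 161 MHz = 1.61·10^8 Hz.
Apply p = hf/c: p = 3.558·10^-34 kg·m/s.
Converting to eV/c: p = 6.658·10^-7 eV/c ≈ 6.66·10^-7 eV/c.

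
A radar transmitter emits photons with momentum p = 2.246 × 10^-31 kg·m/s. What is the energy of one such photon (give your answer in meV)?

0.420 meV

Use c = 2.99792458 × 10^8 m/s, 1 eV = 1.602176634 × 10^-19 J.
For a photon E = pc, so E = 6.733 × 10^-23 J.
Converting to meV: E = 0.4203 meV ≈ 0.420 meV.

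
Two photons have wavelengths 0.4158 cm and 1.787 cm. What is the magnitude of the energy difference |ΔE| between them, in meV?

Using E = hc/λ: E₁ = 4.7774 × 10^-23 J, E₂ = 1.1116 × 10^-23 J.
|ΔE| = |4.7774 × 10^-23 − 1.1116 × 10^-23| = 3.67 × 10^-23 J = 0.229 meV.

0.229 meV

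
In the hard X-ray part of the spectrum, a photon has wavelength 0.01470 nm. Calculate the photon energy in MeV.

0.0843 MeV

In SI units: λ = 0.01470 nm = 1.470 × 10^-11 m.
Apply E = hc/λ: E = 1.351 × 10^-14 J.
Converting to MeV: E = 0.08434 MeV ≈ 0.0843 MeV.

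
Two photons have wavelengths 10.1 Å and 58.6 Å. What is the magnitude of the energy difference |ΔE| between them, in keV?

Using E = hc/λ: E₁ = 1.967 × 10^-16 J, E₂ = 3.390 × 10^-17 J.
|ΔE| = |1.967 × 10^-16 − 3.390 × 10^-17| = 1.63 × 10^-16 J = 1.02 keV.

1.02 keV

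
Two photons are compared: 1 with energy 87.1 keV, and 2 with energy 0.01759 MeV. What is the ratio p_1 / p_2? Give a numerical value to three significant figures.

4.95

p_1 = 4.655 × 10^-23 kg·m/s (from energy = 87.1 keV, via p = E/c).
p_2 = 9.401 × 10^-24 kg·m/s (from energy = 0.01759 MeV, via p = E/c).
Ratio = 4.655 × 10^-23 / 9.401 × 10^-24 = 4.95.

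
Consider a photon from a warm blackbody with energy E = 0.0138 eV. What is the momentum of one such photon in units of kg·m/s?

7.38e-30 kg·m/s

Take c = 2.99792458e8 m/s, 1 eV = 1.602176634e-19 J.
In SI units: E = 0.0138 eV = 2.2110e-21 J.
Since p = E/c for a photon, p = 7.375e-30 kg·m/s.
So p ≈ 7.38e-30 kg·m/s.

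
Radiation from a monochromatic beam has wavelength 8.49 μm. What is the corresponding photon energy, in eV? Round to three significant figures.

In SI units: λ = 8.49 μm = 8.49e-6 m.
Since E = hc/λ for a photon, E = 2.340e-20 J.
Converting to eV: E = 0.1460 eV ≈ 0.146 eV.

0.146 eV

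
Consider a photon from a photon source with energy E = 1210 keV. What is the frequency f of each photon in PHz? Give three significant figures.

Use h = 6.62607015 × 10^-34 J·s, 1 eV = 1.602176634 × 10^-19 J.
In SI units: E = 1210 keV = 1.9386 × 10^-13 J.
Apply f = E/h: f = 2.926 × 10^20 Hz.
Converting to PHz: f = 292600 PHz ≈ 2.93 × 10^5 PHz.

2.93 × 10^5 PHz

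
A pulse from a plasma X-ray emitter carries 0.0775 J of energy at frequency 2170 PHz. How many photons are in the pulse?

Per-photon energy: E = 1.438e-15 J (from frequency = 2170 PHz).
N = E_total / E_photon = 0.0775 J / 1.438e-15 J = 5.39e13.

5.39e13 photons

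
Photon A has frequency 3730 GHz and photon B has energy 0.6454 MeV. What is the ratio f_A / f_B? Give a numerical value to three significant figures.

2.39 × 10^-8

f_A = 3.730 × 10^12 Hz (from frequency = 3730 GHz, via f given directly).
f_B = 1.561 × 10^20 Hz (from energy = 0.6454 MeV, via f = E/h).
Ratio = 3.730 × 10^12 / 1.561 × 10^20 = 2.39 × 10^-8.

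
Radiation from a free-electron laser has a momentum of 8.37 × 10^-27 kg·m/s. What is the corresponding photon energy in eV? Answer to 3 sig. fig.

Use c = 2.99792458 × 10^8 m/s, 1 eV = 1.602176634 × 10^-19 J.
The photon relation is E = pc, giving E = 2.509 × 10^-18 J.
Converting to eV: E = 15.66 eV ≈ 15.7 eV.

15.7 eV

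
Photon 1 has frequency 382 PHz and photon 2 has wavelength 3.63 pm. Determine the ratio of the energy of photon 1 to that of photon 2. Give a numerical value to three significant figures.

4.63 × 10^-3

E_1 = 2.531 × 10^-16 J (from frequency = 382 PHz, via E = hf).
E_2 = 5.472 × 10^-14 J (from wavelength = 3.63 pm, via E = hc/λ).
Ratio = 2.531 × 10^-16 / 5.472 × 10^-14 = 4.63 × 10^-3.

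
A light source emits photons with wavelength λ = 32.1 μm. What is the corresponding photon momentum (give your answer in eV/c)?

0.0386 eV/c

In SI units: λ = 32.1 μm = 3.21 × 10^-5 m.
Apply p = h/λ: p = 2.064 × 10^-29 kg·m/s.
Converting to eV/c: p = 0.03862 eV/c ≈ 0.0386 eV/c.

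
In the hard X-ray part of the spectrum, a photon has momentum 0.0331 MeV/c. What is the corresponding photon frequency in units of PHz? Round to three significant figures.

Convert to SI: p = 0.0331 MeV/c = 1.7690e-23 kg·m/s.
For a photon f = pc/h, so f = 8.004e18 Hz.
Converting to PHz: f = 8004 PHz ≈ 8000 PHz.

8000 PHz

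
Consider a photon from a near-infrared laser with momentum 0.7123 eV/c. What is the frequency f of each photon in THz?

Convert to SI: p = 0.7123 eV/c = 3.8067 × 10^-28 kg·m/s.
Since f = pc/h for a photon, f = 1.722 × 10^14 Hz.
Converting to THz: f = 172.2 THz ≈ 172 THz.

172 THz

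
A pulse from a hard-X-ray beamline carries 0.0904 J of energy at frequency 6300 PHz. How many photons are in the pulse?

Per-photon energy: E = 4.174e-15 J (from frequency = 6300 PHz).
N = E_total / E_photon = 0.0904 J / 4.174e-15 J = 2.17e13.

2.17e13 photons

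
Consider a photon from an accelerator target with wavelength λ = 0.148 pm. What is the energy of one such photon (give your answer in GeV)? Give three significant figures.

8.38e-3 GeV

(h = 6.62607015e-34 J·s, c = 2.99792458e8 m/s, 1 eV = 1.602176634e-19 J.)
In SI units: λ = 0.148 pm = 1.48e-13 m.
The photon relation is E = hc/λ, giving E = 1.342e-12 J.
Converting to GeV: E = 0.008377 GeV ≈ 8.38e-3 GeV.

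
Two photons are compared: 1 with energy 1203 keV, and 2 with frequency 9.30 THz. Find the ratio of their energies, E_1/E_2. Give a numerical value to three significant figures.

E_1 = 1.927 × 10^-13 J (from energy = 1203 keV, via E given directly).
E_2 = 6.162 × 10^-21 J (from frequency = 9.30 THz, via E = hf).
Ratio = 1.927 × 10^-13 / 6.162 × 10^-21 = 3.13 × 10^7.

3.13 × 10^7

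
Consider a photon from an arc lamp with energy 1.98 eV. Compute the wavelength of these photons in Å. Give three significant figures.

First convert: E = 1.98 eV = 3.1723 × 10^-19 J.
Since λ = hc/E for a photon, λ = 6.262 × 10^-7 m.
Converting to Å: λ = 6262 Å ≈ 6260 Å.

6260 Å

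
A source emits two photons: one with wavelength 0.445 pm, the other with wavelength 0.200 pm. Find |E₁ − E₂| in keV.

Using E = hc/λ: E₁ = 4.464 × 10^-13 J, E₂ = 9.932 × 10^-13 J.
|ΔE| = |4.464 × 10^-13 − 9.932 × 10^-13| = 5.47 × 10^-13 J = 3410 keV.

3410 keV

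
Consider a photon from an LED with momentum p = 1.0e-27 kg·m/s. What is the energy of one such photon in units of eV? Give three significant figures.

1.87 eV

The photon relation is E = pc, giving E = 2.998e-19 J.
Converting to eV: E = 1.871 eV ≈ 1.87 eV.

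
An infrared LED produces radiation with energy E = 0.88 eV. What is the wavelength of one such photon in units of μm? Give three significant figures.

1.41 μm

In SI units: E = 0.88 eV = 1.4099 × 10^-19 J.
Since λ = hc/E for a photon, λ = 1.409 × 10^-6 m.
Converting to μm: λ = 1.409 μm ≈ 1.41 μm.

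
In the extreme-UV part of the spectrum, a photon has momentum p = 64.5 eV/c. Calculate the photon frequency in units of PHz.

(h = 6.62607015e-34 J·s, c = 2.99792458e8 m/s, 1 eV = 1.602176634e-19 J.)
In SI units: p = 64.5 eV/c = 3.4471e-26 kg·m/s.
Apply f = pc/h: f = 1.560e16 Hz.
Converting to PHz: f = 15.60 PHz ≈ 15.6 PHz.

15.6 PHz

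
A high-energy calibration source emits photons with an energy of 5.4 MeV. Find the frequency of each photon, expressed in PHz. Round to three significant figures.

1.31e6 PHz

Take h = 6.62607015e-34 J·s, 1 eV = 1.602176634e-19 J.
In SI units: E = 5.4 MeV = 8.6518e-13 J.
Since f = E/h for a photon, f = 1.306e21 Hz.
Converting to PHz: f = 1.306e6 PHz ≈ 1.31e6 PHz.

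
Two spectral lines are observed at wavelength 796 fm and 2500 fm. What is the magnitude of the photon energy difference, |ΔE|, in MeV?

1.06 MeV

Using E = hc/λ: E₁ = 2.496 × 10^-13 J, E₂ = 7.946 × 10^-14 J.
|ΔE| = |2.496 × 10^-13 − 7.946 × 10^-14| = 1.70 × 10^-13 J = 1.06 MeV.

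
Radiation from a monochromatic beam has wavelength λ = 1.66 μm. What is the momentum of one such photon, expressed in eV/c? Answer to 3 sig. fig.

0.747 eV/c

(h = 6.62607015·10^-34 J·s, c = 2.99792458·10^8 m/s, 1 eV = 1.602176634·10^-19 J.)
In SI units: λ = 1.66 μm = 1.66·10^-6 m.
The photon relation is p = h/λ, giving p = 3.992·10^-28 kg·m/s.
Converting to eV/c: p = 0.7469 eV/c ≈ 0.747 eV/c.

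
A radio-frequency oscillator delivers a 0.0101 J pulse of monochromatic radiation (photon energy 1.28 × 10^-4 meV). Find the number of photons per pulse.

Per-photon energy: E = 2.051 × 10^-26 J (from energy = 1.28 × 10^-4 meV).
N = E_total / E_photon = 0.0101 J / 2.051 × 10^-26 J = 4.92 × 10^23.

4.92 × 10^23 photons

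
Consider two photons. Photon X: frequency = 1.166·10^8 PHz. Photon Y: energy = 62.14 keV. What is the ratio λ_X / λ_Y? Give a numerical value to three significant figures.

1.29·10^-4

λ_X = 2.571·10^-15 m (from frequency = 1.166·10^8 PHz, via λ = c/f).
λ_Y = 1.995·10^-11 m (from energy = 62.14 keV, via λ = hc/E).
Ratio = 2.571·10^-15 / 1.995·10^-11 = 1.29·10^-4.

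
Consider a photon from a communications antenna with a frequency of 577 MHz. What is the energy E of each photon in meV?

Take h = 6.62607015·10^-34 J·s, 1 eV = 1.602176634·10^-19 J.
Convert to SI: f = 577 MHz = 5.77·10^8 Hz.
Apply E = hf: E = 3.823·10^-25 J.
Converting to meV: E = 0.002386 meV ≈ 2.39·10^-3 meV.

2.39·10^-3 meV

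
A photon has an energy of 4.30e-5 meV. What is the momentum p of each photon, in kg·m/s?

2.30e-35 kg·m/s

(c = 2.99792458e8 m/s, 1 eV = 1.602176634e-19 J.)
Convert to SI: E = 4.30e-5 meV = 6.8894e-27 J.
Apply p = E/c: p = 2.298e-35 kg·m/s.
So p ≈ 2.30e-35 kg·m/s.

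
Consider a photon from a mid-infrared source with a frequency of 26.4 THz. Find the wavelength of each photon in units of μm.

11.4 μm

Convert to SI: f = 26.4 THz = 2.64 × 10^13 Hz.
Since λ = c/f for a photon, λ = 1.136 × 10^-5 m.
Converting to μm: λ = 11.36 μm ≈ 11.4 μm.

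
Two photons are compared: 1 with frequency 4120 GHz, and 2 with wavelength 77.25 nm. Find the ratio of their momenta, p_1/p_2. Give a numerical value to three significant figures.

p_1 = 9.106 × 10^-30 kg·m/s (from frequency = 4120 GHz, via p = hf/c).
p_2 = 8.577 × 10^-27 kg·m/s (from wavelength = 77.25 nm, via p = h/λ).
Ratio = 9.106 × 10^-30 / 8.577 × 10^-27 = 1.06 × 10^-3.

1.06 × 10^-3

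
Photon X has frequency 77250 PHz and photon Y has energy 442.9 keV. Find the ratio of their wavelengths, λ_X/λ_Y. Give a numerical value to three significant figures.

λ_X = 3.881·10^-12 m (from frequency = 77250 PHz, via λ = c/f).
λ_Y = 2.799·10^-12 m (from energy = 442.9 keV, via λ = hc/E).
Ratio = 3.881·10^-12 / 2.799·10^-12 = 1.39.

1.39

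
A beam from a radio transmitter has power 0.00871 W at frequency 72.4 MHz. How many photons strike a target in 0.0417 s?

Total energy: E_total = P·t = 0.00871 × 0.0417 = 3.632e-4 J.
Per-photon energy: E = 4.797e-26 J.
N = E_total / E_photon = 7.57e21.

7.57e21 photons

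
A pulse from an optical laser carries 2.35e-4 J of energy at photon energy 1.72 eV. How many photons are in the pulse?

Per-photon energy: E = 2.756e-19 J (from energy = 1.72 eV).
N = E_total / E_photon = 2.35e-4 J / 2.756e-19 J = 8.53e14.

8.53e14 photons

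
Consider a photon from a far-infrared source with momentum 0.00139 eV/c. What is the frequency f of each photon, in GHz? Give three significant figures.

336 GHz

(h = 6.62607015e-34 J·s, c = 2.99792458e8 m/s, 1 eV = 1.602176634e-19 J.)
First convert: p = 0.00139 eV/c = 7.4286e-31 kg·m/s.
The photon relation is f = pc/h, giving f = 3.361e11 Hz.
Converting to GHz: f = 336.1 GHz ≈ 336 GHz.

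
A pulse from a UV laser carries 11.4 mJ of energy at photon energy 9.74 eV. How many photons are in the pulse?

7.31e15 photons

Per-photon energy: E = 1.561e-18 J (from energy = 9.74 eV).
N = E_total / E_photon = 0.0114 J / 1.561e-18 J = 7.31e15.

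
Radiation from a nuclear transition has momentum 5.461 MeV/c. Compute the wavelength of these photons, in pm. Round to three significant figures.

First convert: p = 5.461 MeV/c = 2.9185e-21 kg·m/s.
Since λ = h/p for a photon, λ = 2.270e-13 m.
Converting to pm: λ = 0.2270 pm ≈ 0.227 pm.

0.227 pm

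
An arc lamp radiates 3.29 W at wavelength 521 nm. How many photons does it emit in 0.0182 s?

Total energy: E_total = P·t = 3.29 × 0.0182 = 0.05988 J.
Per-photon energy: E = 3.813 × 10^-19 J.
N = E_total / E_photon = 1.57 × 10^17.

1.57 × 10^17 photons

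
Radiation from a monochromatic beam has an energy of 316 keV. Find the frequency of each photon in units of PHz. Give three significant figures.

7.64e4 PHz

In SI units: E = 316 keV = 5.0629e-14 J.
The photon relation is f = E/h, giving f = 7.641e19 Hz.
Converting to PHz: f = 76410 PHz ≈ 7.64e4 PHz.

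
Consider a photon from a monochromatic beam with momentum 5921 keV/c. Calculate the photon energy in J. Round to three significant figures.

9.49 × 10^-13 J

Use c = 2.99792458 × 10^8 m/s, 1 eV = 1.602176634 × 10^-19 J.
First convert: p = 5921 keV/c = 3.1644 × 10^-21 kg·m/s.
Apply E = pc: E = 9.486 × 10^-13 J.
So E ≈ 9.49 × 10^-13 J.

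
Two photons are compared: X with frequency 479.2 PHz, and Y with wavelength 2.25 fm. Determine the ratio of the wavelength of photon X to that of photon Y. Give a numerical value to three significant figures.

2.78e5

λ_X = 6.256e-10 m (from frequency = 479.2 PHz, via λ = c/f).
λ_Y = 2.250e-15 m (from wavelength = 2.25 fm, via λ given directly).
Ratio = 6.256e-10 / 2.250e-15 = 2.78e5.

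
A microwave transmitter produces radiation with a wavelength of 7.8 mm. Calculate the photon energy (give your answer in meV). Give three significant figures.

0.159 meV

(h = 6.62607015 × 10^-34 J·s, c = 2.99792458 × 10^8 m/s, 1 eV = 1.602176634 × 10^-19 J.)
Convert to SI: λ = 7.8 mm = 0.0078 m.
The photon relation is E = hc/λ, giving E = 2.547 × 10^-23 J.
Converting to meV: E = 0.1590 meV ≈ 0.159 meV.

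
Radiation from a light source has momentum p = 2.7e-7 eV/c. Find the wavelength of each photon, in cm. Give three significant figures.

Take h = 6.62607015e-34 J·s, c = 2.99792458e8 m/s, 1 eV = 1.602176634e-19 J.
In SI units: p = 2.7e-7 eV/c = 1.4430e-34 kg·m/s.
Since λ = h/p for a photon, λ = 4.592 m.
Converting to cm: λ = 459.2 cm ≈ 459 cm.

459 cm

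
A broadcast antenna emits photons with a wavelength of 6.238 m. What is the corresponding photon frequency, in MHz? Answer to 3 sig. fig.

48.1 MHz

For a photon f = c/λ, so f = 4.806e7 Hz.
Converting to MHz: f = 48.06 MHz ≈ 48.1 MHz.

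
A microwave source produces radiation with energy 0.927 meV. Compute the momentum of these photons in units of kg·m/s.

4.95e-31 kg·m/s

Take c = 2.99792458e8 m/s, 1 eV = 1.602176634e-19 J.
Convert to SI: E = 0.927 meV = 1.4852e-22 J.
For a photon p = E/c, so p = 4.954e-31 kg·m/s.
So p ≈ 4.95e-31 kg·m/s.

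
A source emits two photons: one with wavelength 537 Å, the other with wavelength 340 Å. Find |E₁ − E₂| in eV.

13.4 eV

Using E = hc/λ: E₁ = 3.699 × 10^-18 J, E₂ = 5.842 × 10^-18 J.
|ΔE| = |3.699 × 10^-18 − 5.842 × 10^-18| = 2.14 × 10^-18 J = 13.4 eV.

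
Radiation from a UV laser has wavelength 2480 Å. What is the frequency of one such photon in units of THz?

Take c = 2.99792458 × 10^8 m/s.
In SI units: λ = 2480 Å = 2.48 × 10^-7 m.
For a photon f = c/λ, so f = 1.209 × 10^15 Hz.
Converting to THz: f = 1209 THz ≈ 1210 THz.

1210 THz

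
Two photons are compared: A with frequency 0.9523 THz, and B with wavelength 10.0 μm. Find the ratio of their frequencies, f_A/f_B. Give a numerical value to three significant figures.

f_A = 9.523 × 10^11 Hz (from frequency = 0.9523 THz, via f given directly).
f_B = 2.998 × 10^13 Hz (from wavelength = 10.0 μm, via f = c/λ).
Ratio = 9.523 × 10^11 / 2.998 × 10^13 = 0.0318.

0.0318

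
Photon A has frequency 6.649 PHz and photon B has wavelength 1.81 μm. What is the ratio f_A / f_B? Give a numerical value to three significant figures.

40.1

f_A = 6.649e15 Hz (from frequency = 6.649 PHz, via f given directly).
f_B = 1.656e14 Hz (from wavelength = 1.81 μm, via f = c/λ).
Ratio = 6.649e15 / 1.656e14 = 40.1.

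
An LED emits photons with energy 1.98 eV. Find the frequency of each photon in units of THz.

Convert to SI: E = 1.98 eV = 3.1723e-19 J.
The photon relation is f = E/h, giving f = 4.788e14 Hz.
Converting to THz: f = 478.8 THz ≈ 479 THz.

479 THz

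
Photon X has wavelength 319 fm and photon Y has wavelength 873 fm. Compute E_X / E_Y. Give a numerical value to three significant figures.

2.74

E_X = 6.227 × 10^-13 J (from wavelength = 319 fm, via E = hc/λ).
E_Y = 2.275 × 10^-13 J (from wavelength = 873 fm, via E = hc/λ).
Ratio = 6.227 × 10^-13 / 2.275 × 10^-13 = 2.74.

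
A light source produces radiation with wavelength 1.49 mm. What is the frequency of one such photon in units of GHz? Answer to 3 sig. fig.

201 GHz

Convert to SI: λ = 1.49 mm = 0.00149 m.
Since f = c/λ for a photon, f = 2.012e11 Hz.
Converting to GHz: f = 201.2 GHz ≈ 201 GHz.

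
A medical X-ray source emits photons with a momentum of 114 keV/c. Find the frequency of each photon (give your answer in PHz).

2.76·10^4 PHz

(h = 6.62607015·10^-34 J·s, c = 2.99792458·10^8 m/s, 1 eV = 1.602176634·10^-19 J.)
First convert: p = 114 keV/c = 6.0925·10^-23 kg·m/s.
Since f = pc/h for a photon, f = 2.757·10^19 Hz.
Converting to PHz: f = 27570 PHz ≈ 2.76·10^4 PHz.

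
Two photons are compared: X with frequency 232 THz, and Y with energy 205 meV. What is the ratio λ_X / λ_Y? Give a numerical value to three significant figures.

0.214

λ_X = 1.292e-6 m (from frequency = 232 THz, via λ = c/f).
λ_Y = 6.048e-6 m (from energy = 205 meV, via λ = hc/E).
Ratio = 1.292e-6 / 6.048e-6 = 0.214.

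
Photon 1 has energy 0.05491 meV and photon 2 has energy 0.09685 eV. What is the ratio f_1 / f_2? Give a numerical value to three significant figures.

5.67·10^-4

f_1 = 1.328·10^10 Hz (from energy = 0.05491 meV, via f = E/h).
f_2 = 2.342·10^13 Hz (from energy = 0.09685 eV, via f = E/h).
Ratio = 1.328·10^10 / 2.342·10^13 = 5.67·10^-4.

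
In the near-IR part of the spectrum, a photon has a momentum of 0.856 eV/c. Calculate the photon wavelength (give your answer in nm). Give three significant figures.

Take h = 6.62607015e-34 J·s, c = 2.99792458e8 m/s, 1 eV = 1.602176634e-19 J.
First convert: p = 0.856 eV/c = 4.5747e-28 kg·m/s.
The photon relation is λ = h/p, giving λ = 1.448e-6 m.
Converting to nm: λ = 1448 nm ≈ 1450 nm.

1450 nm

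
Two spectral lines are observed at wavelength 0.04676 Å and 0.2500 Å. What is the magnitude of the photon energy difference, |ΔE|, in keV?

216 keV

Using E = hc/λ: E₁ = 4.2482e-14 J, E₂ = 7.9458e-15 J.
|ΔE| = |4.2482e-14 − 7.9458e-15| = 3.45e-14 J = 216 keV.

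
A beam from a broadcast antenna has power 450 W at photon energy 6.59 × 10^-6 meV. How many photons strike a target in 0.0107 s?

4.56 × 10^27 photons

Total energy: E_total = P·t = 450 × 0.0107 = 4.815 J.
Per-photon energy: E = 1.056 × 10^-27 J.
N = E_total / E_photon = 4.56 × 10^27.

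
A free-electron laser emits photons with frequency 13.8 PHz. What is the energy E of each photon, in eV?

57.1 eV

In SI units: f = 13.8 PHz = 1.38e16 Hz.
The photon relation is E = hf, giving E = 9.144e-18 J.
Converting to eV: E = 57.07 eV ≈ 57.1 eV.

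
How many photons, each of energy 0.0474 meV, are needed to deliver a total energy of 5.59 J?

Per-photon energy: E = 7.594e-24 J (from energy = 0.0474 meV).
N = E_total / E_photon = 5.59 J / 7.594e-24 J = 7.36e23.

7.36e23 photons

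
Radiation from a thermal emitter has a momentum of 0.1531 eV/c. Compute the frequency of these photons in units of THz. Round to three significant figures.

Take h = 6.62607015e-34 J·s, c = 2.99792458e8 m/s, 1 eV = 1.602176634e-19 J.
In SI units: p = 0.1531 eV/c = 8.1821e-29 kg·m/s.
The photon relation is f = pc/h, giving f = 3.702e13 Hz.
Converting to THz: f = 37.02 THz ≈ 37.0 THz.

37.0 THz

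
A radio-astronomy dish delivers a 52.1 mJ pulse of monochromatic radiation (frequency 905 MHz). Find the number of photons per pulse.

8.69 × 10^22 photons

Per-photon energy: E = 5.997 × 10^-25 J (from frequency = 905 MHz).
N = E_total / E_photon = 0.0521 J / 5.997 × 10^-25 J = 8.69 × 10^22.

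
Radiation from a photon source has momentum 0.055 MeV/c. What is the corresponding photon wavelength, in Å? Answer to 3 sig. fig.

0.225 Å

In SI units: p = 0.055 MeV/c = 2.9394e-23 kg·m/s.
Since λ = h/p for a photon, λ = 2.254e-11 m.
Converting to Å: λ = 0.2254 Å ≈ 0.225 Å.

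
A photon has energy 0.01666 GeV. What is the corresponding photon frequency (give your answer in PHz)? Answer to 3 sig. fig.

(h = 6.62607015 × 10^-34 J·s, 1 eV = 1.602176634 × 10^-19 J.)
Convert to SI: E = 0.01666 GeV = 2.6692 × 10^-12 J.
Apply f = E/h: f = 4.028 × 10^21 Hz.
Converting to PHz: f = 4.028 × 10^6 PHz ≈ 4.03 × 10^6 PHz.

4.03 × 10^6 PHz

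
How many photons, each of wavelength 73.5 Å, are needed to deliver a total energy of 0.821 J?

3.04 × 10^16 photons

Per-photon energy: E = 2.703 × 10^-17 J (from wavelength = 73.5 Å).
N = E_total / E_photon = 0.821 J / 2.703 × 10^-17 J = 3.04 × 10^16.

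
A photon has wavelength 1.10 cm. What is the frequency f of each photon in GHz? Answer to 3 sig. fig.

In SI units: λ = 1.10 cm = 0.0110 m.
Apply f = c/λ: f = 2.725·10^10 Hz.
Converting to GHz: f = 27.25 GHz ≈ 27.3 GHz.

27.3 GHz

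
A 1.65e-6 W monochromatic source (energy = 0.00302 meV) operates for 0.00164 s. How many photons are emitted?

Total energy: E_total = P·t = 1.65e-6 × 0.00164 = 2.706e-9 J.
Per-photon energy: E = 4.839e-25 J.
N = E_total / E_photon = 5.59e15.

5.59e15 photons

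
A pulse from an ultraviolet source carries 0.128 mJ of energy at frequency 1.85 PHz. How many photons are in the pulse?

1.04·10^14 photons

Per-photon energy: E = 1.226·10^-18 J (from frequency = 1.85 PHz).
N = E_total / E_photon = 1.28·10^-4 J / 1.226·10^-18 J = 1.04·10^14.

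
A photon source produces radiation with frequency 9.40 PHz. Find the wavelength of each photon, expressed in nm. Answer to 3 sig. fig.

In SI units: f = 9.40 PHz = 9.40e15 Hz.
Apply λ = c/f: λ = 3.189e-8 m.
Converting to nm: λ = 31.89 nm ≈ 31.9 nm.

31.9 nm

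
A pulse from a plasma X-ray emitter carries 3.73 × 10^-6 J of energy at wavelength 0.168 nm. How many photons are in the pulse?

3.15 × 10^9 photons

Per-photon energy: E = 1.182 × 10^-15 J (from wavelength = 0.168 nm).
N = E_total / E_photon = 3.73 × 10^-6 J / 1.182 × 10^-15 J = 3.15 × 10^9.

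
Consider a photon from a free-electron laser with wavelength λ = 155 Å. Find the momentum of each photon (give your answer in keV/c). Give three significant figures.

0.0800 keV/c

Take h = 6.62607015 × 10^-34 J·s, c = 2.99792458 × 10^8 m/s, 1 eV = 1.602176634 × 10^-19 J.
In SI units: λ = 155 Å = 1.55 × 10^-8 m.
The photon relation is p = h/λ, giving p = 4.275 × 10^-26 kg·m/s.
Converting to keV/c: p = 0.07999 keV/c ≈ 0.0800 keV/c.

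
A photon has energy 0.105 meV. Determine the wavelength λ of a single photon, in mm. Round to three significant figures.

11.8 mm

First convert: E = 0.105 meV = 1.6823e-23 J.
Apply λ = hc/E: λ = 0.01181 m.
Converting to mm: λ = 11.81 mm ≈ 11.8 mm.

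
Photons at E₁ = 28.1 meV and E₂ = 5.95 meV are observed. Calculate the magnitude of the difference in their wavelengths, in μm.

Using λ = hc/E: λ₁ = 4.412e-5 m, λ₂ = 2.084e-4 m.
|Δλ| = |4.412e-5 − 2.084e-4| = 1.64e-4 m = 164 μm.

164 μm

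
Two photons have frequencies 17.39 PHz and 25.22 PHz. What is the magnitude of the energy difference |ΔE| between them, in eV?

32.4 eV

Using E = hf: E₁ = 1.1523 × 10^-17 J, E₂ = 1.6711 × 10^-17 J.
|ΔE| = |1.1523 × 10^-17 − 1.6711 × 10^-17| = 5.19 × 10^-18 J = 32.4 eV.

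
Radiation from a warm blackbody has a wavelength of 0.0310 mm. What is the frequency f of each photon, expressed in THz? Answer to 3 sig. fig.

In SI units: λ = 0.0310 mm = 3.10e-5 m.
Apply f = c/λ: f = 9.671e12 Hz.
Converting to THz: f = 9.671 THz ≈ 9.67 THz.

9.67 THz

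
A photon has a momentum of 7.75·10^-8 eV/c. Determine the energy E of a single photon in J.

Use c = 2.99792458·10^8 m/s, 1 eV = 1.602176634·10^-19 J.
Convert to SI: p = 7.75·10^-8 eV/c = 4.1418·10^-35 kg·m/s.
The photon relation is E = pc, giving E = 1.242·10^-26 J.
So E ≈ 1.24·10^-26 J.

1.24·10^-26 J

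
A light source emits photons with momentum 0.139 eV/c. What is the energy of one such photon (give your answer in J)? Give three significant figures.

In SI units: p = 0.139 eV/c = 7.4286e-29 kg·m/s.
Apply E = pc: E = 2.227e-20 J.
So E ≈ 2.23e-20 J.

2.23e-20 J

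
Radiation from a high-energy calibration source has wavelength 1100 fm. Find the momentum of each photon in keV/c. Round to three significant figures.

1130 keV/c

Take h = 6.62607015e-34 J·s, c = 2.99792458e8 m/s, 1 eV = 1.602176634e-19 J.
Convert to SI: λ = 1100 fm = 1.1e-12 m.
The photon relation is p = h/λ, giving p = 6.024e-22 kg·m/s.
Converting to keV/c: p = 1127 keV/c ≈ 1130 keV/c.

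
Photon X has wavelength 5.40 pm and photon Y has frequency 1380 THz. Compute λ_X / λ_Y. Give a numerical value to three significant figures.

λ_X = 5.400 × 10^-12 m (from wavelength = 5.40 pm, via λ given directly).
λ_Y = 2.172 × 10^-7 m (from frequency = 1380 THz, via λ = c/f).
Ratio = 5.400 × 10^-12 / 2.172 × 10^-7 = 2.49 × 10^-5.

2.49 × 10^-5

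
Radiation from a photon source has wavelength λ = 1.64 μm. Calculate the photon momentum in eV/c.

In SI units: λ = 1.64 μm = 1.64 × 10^-6 m.
Since p = h/λ for a photon, p = 4.040 × 10^-28 kg·m/s.
Converting to eV/c: p = 0.7560 eV/c ≈ 0.756 eV/c.

0.756 eV/c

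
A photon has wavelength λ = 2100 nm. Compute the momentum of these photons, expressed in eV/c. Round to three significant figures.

0.590 eV/c

(h = 6.62607015·10^-34 J·s, c = 2.99792458·10^8 m/s, 1 eV = 1.602176634·10^-19 J.)
Convert to SI: λ = 2100 nm = 2.1·10^-6 m.
Apply p = h/λ: p = 3.155·10^-28 kg·m/s.
Converting to eV/c: p = 0.5904 eV/c ≈ 0.590 eV/c.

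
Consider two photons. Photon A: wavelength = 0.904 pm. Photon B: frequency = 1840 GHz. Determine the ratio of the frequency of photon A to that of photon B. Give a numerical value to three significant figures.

f_A = 3.316e20 Hz (from wavelength = 0.904 pm, via f = c/λ).
f_B = 1.840e12 Hz (from frequency = 1840 GHz, via f given directly).
Ratio = 3.316e20 / 1.840e12 = 1.80e8.

1.80e8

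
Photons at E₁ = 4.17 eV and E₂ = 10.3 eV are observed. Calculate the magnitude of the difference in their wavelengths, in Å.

Using λ = hc/E: λ₁ = 2.973 × 10^-7 m, λ₂ = 1.204 × 10^-7 m.
|Δλ| = |2.973 × 10^-7 − 1.204 × 10^-7| = 1.77 × 10^-7 m = 1770 Å.

1770 Å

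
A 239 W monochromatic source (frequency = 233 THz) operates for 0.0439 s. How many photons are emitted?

6.80 × 10^19 photons

Total energy: E_total = P·t = 239 × 0.0439 = 10.49 J.
Per-photon energy: E = 1.544 × 10^-19 J.
N = E_total / E_photon = 6.80 × 10^19.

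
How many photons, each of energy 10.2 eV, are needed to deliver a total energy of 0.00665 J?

Per-photon energy: E = 1.634 × 10^-18 J (from energy = 10.2 eV).
N = E_total / E_photon = 0.00665 J / 1.634 × 10^-18 J = 4.07 × 10^15.

4.07 × 10^15 photons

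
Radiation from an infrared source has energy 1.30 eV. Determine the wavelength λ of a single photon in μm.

Take h = 6.62607015e-34 J·s, c = 2.99792458e8 m/s, 1 eV = 1.602176634e-19 J.
Convert to SI: E = 1.30 eV = 2.0828e-19 J.
Since λ = hc/E for a photon, λ = 9.537e-7 m.
Converting to μm: λ = 0.9537 μm ≈ 0.954 μm.

0.954 μm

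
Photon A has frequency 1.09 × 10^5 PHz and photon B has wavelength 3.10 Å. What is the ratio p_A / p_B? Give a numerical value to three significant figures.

113

p_A = 2.409 × 10^-22 kg·m/s (from frequency = 1.09 × 10^5 PHz, via p = hf/c).
p_B = 2.137 × 10^-24 kg·m/s (from wavelength = 3.10 Å, via p = h/λ).
Ratio = 2.409 × 10^-22 / 2.137 × 10^-24 = 113.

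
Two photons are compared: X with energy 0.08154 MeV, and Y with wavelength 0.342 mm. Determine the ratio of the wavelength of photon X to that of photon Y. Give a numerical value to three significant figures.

4.45e-8

λ_X = 1.521e-11 m (from energy = 0.08154 MeV, via λ = hc/E).
λ_Y = 3.420e-4 m (from wavelength = 0.342 mm, via λ given directly).
Ratio = 1.521e-11 / 3.420e-4 = 4.45e-8.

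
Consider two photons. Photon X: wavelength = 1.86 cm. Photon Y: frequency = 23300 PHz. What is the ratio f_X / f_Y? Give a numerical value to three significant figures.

f_X = 1.612e10 Hz (from wavelength = 1.86 cm, via f = c/λ).
f_Y = 2.330e19 Hz (from frequency = 23300 PHz, via f given directly).
Ratio = 1.612e10 / 2.330e19 = 6.92e-10.

6.92e-10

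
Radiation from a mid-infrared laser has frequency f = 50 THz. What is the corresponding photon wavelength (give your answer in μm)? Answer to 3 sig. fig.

6.00 μm

First convert: f = 50 THz = 5.0 × 10^13 Hz.
Since λ = c/f for a photon, λ = 5.996 × 10^-6 m.
Converting to μm: λ = 5.996 μm ≈ 6.00 μm.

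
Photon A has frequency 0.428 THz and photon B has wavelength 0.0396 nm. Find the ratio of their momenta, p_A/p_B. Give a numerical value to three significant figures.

p_A = 9.460 × 10^-31 kg·m/s (from frequency = 0.428 THz, via p = hf/c).
p_B = 1.673 × 10^-23 kg·m/s (from wavelength = 0.0396 nm, via p = h/λ).
Ratio = 9.460 × 10^-31 / 1.673 × 10^-23 = 5.65 × 10^-8.

5.65 × 10^-8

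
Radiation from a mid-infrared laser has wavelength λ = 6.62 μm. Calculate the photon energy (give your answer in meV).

187 meV

In SI units: λ = 6.62 μm = 6.62 × 10^-6 m.
The photon relation is E = hc/λ, giving E = 3.001 × 10^-20 J.
Converting to meV: E = 187.3 meV ≈ 187 meV.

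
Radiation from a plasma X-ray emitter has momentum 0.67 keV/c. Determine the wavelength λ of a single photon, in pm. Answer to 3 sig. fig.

1850 pm

(h = 6.62607015e-34 J·s, c = 2.99792458e8 m/s, 1 eV = 1.602176634e-19 J.)
In SI units: p = 0.67 keV/c = 3.5807e-25 kg·m/s.
The photon relation is λ = h/p, giving λ = 1.851e-9 m.
Converting to pm: λ = 1851 pm ≈ 1850 pm.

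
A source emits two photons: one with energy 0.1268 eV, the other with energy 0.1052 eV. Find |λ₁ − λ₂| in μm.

Using λ = hc/E: λ₁ = 9.7779·10^-6 m, λ₂ = 1.1786·10^-5 m.
|Δλ| = |9.7779·10^-6 − 1.1786·10^-5| = 2.01·10^-6 m = 2.01 μm.

2.01 μm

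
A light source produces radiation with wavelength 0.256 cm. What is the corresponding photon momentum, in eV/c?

Convert to SI: λ = 0.256 cm = 0.00256 m.
The photon relation is p = h/λ, giving p = 2.588e-31 kg·m/s.
Converting to eV/c: p = 4.843e-4 eV/c ≈ 4.84e-4 eV/c.

4.84e-4 eV/c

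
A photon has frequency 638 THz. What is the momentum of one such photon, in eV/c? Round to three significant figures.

Use h = 6.62607015e-34 J·s, c = 2.99792458e8 m/s, 1 eV = 1.602176634e-19 J.
First convert: f = 638 THz = 6.38e14 Hz.
The photon relation is p = hf/c, giving p = 1.410e-27 kg·m/s.
Converting to eV/c: p = 2.639 eV/c ≈ 2.64 eV/c.

2.64 eV/c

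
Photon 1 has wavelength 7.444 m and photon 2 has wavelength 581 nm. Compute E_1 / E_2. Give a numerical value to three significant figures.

7.80 × 10^-8

E_1 = 2.669 × 10^-26 J (from wavelength = 7.444 m, via E = hc/λ).
E_2 = 3.419 × 10^-19 J (from wavelength = 581 nm, via E = hc/λ).
Ratio = 2.669 × 10^-26 / 3.419 × 10^-19 = 7.80 × 10^-8.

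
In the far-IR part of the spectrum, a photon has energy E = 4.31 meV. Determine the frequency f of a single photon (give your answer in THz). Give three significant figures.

1.04 THz

(h = 6.62607015e-34 J·s, 1 eV = 1.602176634e-19 J.)
In SI units: E = 4.31 meV = 6.9054e-22 J.
Since f = E/h for a photon, f = 1.042e12 Hz.
Converting to THz: f = 1.042 THz ≈ 1.04 THz.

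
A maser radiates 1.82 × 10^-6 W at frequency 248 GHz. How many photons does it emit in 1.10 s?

1.22 × 10^16 photons

Total energy: E_total = P·t = 1.82 × 10^-6 × 1.10 = 2.002 × 10^-6 J.
Per-photon energy: E = 1.643 × 10^-22 J.
N = E_total / E_photon = 1.22 × 10^16.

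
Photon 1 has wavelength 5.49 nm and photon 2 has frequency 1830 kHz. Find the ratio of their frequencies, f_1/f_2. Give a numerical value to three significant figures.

2.98e10

f_1 = 5.461e16 Hz (from wavelength = 5.49 nm, via f = c/λ).
f_2 = 1.830e6 Hz (from frequency = 1830 kHz, via f given directly).
Ratio = 5.461e16 / 1.830e6 = 2.98e10.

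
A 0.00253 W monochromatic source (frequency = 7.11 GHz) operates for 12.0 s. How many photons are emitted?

Total energy: E_total = P·t = 0.00253 × 12.0 = 0.03036 J.
Per-photon energy: E = 4.711 × 10^-24 J.
N = E_total / E_photon = 6.44 × 10^21.

6.44 × 10^21 photons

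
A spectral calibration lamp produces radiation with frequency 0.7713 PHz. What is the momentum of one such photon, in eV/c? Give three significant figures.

In SI units: f = 0.7713 PHz = 7.713e14 Hz.
Since p = hf/c for a photon, p = 1.705e-27 kg·m/s.
Converting to eV/c: p = 3.190 eV/c ≈ 3.19 eV/c.

3.19 eV/c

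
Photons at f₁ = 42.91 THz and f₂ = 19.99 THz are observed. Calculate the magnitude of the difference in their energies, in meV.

Using E = hf: E₁ = 2.8432e-20 J, E₂ = 1.3246e-20 J.
|ΔE| = |2.8432e-20 − 1.3246e-20| = 1.52e-20 J = 94.8 meV.

94.8 meV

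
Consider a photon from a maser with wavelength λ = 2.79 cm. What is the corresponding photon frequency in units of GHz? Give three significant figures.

Use c = 2.99792458e8 m/s.
First convert: λ = 2.79 cm = 0.0279 m.
Since f = c/λ for a photon, f = 1.075e10 Hz.
Converting to GHz: f = 10.75 GHz ≈ 10.7 GHz.

10.7 GHz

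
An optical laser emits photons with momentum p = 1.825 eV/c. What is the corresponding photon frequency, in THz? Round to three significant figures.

First convert: p = 1.825 eV/c = 9.7533e-28 kg·m/s.
Apply f = pc/h: f = 4.413e14 Hz.
Converting to THz: f = 441.3 THz ≈ 441 THz.

441 THz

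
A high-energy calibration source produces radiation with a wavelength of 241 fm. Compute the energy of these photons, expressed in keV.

(h = 6.62607015 × 10^-34 J·s, c = 2.99792458 × 10^8 m/s, 1 eV = 1.602176634 × 10^-19 J.)
In SI units: λ = 241 fm = 2.41 × 10^-13 m.
Since E = hc/λ for a photon, E = 8.243 × 10^-13 J.
Converting to keV: E = 5145 keV ≈ 5140 keV.

5140 keV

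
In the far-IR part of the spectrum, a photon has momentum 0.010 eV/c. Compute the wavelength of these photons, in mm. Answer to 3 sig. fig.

0.124 mm

Take h = 6.62607015 × 10^-34 J·s, c = 2.99792458 × 10^8 m/s, 1 eV = 1.602176634 × 10^-19 J.
In SI units: p = 0.010 eV/c = 5.3443 × 10^-30 kg·m/s.
Since λ = h/p for a photon, λ = 1.240 × 10^-4 m.
Converting to mm: λ = 0.1240 mm ≈ 0.124 mm.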